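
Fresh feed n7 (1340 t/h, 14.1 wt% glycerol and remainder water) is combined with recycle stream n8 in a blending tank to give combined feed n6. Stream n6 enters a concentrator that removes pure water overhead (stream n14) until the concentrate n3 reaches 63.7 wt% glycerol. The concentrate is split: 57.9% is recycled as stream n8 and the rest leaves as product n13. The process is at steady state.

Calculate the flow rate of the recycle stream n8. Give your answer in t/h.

407.9 t/h

Overall glycerol balance (none leaves overhead): glycerol in fresh feed = glycerol in product, i.e. 1340×0.141 = (1−0.579)·n3·0.637.
n3 = 188.94/(0.637×0.421) = 704.53 t/h.
Recycle n8 = 0.579×704.53 = 407.93 t/h.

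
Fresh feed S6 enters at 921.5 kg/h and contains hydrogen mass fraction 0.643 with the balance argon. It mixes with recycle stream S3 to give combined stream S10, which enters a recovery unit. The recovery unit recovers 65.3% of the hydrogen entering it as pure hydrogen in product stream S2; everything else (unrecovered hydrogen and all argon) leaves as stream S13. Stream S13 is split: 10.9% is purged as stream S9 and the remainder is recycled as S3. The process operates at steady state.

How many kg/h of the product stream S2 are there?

hydrogen in S10: m_A = 921.5×0.643 + (1−0.109)·(1−0.653)·m_A, so m_A = 592.52/0.6908 = 857.71 kg/h.
Product S2 = 0.653×857.71 = 560.08 kg/h.

560.1 kg/h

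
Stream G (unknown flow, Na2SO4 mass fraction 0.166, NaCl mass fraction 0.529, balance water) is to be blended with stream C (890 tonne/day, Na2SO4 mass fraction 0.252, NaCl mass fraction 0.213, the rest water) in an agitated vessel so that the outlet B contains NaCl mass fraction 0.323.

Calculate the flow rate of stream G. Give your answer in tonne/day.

475.2 tonne/day

Let G be the unknown flow. Total out = 890 + G.
NaCl balance: 189.57 + 0.529·G = 0.323·(890 + G)
(0.529 − 0.323)·G = 0.323×890 − 189.57 = 97.9
G = 97.9 / 0.206 = 475.24 tonne/day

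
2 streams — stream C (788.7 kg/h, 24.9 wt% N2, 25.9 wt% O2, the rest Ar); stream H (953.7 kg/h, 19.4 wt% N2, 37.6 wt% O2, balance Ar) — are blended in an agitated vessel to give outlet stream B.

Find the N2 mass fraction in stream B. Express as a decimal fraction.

0.219

Total flow out = 788.7 + 953.7 = 1742.4 kg/h.
N2 in = 788.7×0.249 + 953.7×0.194 = 381.4 kg/h.
N2 mass fraction in B = 381.4/1742.4 = 0.219.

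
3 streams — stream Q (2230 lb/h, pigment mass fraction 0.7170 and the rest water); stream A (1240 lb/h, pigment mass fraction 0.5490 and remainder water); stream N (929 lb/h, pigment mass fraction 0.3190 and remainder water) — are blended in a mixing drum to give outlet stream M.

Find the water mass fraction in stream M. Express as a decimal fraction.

Total flow out = 2230 + 1240 + 929 = 4399 lb/h.
water in = 2230×0.283 + 1240×0.451 + 929×0.681 = 1823 lb/h.
water mass fraction in M = 1823/4399 = 0.4144.

0.4144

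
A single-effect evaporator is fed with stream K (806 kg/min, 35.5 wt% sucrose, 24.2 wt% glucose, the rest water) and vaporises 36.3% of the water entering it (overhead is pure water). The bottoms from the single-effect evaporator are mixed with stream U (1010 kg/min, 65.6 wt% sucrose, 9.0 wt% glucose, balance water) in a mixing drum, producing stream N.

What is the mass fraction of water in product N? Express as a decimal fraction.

0.273

Vapour removed = 0.363×0.403×806 = 117.91 kg/min; concentrate = 688.09 kg/min.
water reaching the mixer = 206.91 (from concentrate) + 1010×0.254 = 463.45 kg/min.
Product flow = 688.09 + 1010 = 1698.1 kg/min; water fraction = 0.273.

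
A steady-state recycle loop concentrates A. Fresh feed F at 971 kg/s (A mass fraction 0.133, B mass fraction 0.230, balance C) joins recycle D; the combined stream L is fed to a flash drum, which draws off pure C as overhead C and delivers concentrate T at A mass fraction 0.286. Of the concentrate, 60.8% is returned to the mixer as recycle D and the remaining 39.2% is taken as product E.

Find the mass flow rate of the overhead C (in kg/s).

519.5 kg/s

Overall A balance (none leaves overhead): A in fresh feed = A in product, i.e. 971×0.133 = (1−0.608)·T·0.286.
T = 129.14/(0.286×0.392) = 1151.9 kg/s.
Recycle D = 0.608×1151.9 = 700.36 kg/s.
Combined feed L = 971 + 700.36 = 1671.4 kg/s.
Overhead C = L − T = 1671.4 − 1151.9 = 519.45 kg/s.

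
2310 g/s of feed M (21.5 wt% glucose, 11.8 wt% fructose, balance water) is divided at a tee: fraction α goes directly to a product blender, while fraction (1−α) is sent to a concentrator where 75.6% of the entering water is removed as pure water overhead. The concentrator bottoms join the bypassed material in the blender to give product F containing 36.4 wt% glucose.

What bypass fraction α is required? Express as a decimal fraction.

0.188

All 2310×0.215 = 496.65 g/s of glucose reaches F, so F = 496.65/0.364 = 1364.4 g/s and vapour = 945.58 g/s.
The evaporator receives (1−α)·2310 of feed at 0.667 water and removes 0.756 of that water:
0.756×0.667×(1−α)×2310 = 945.58
(1−α) = 945.58/1164.8 = 0.8118;  α = 0.1882.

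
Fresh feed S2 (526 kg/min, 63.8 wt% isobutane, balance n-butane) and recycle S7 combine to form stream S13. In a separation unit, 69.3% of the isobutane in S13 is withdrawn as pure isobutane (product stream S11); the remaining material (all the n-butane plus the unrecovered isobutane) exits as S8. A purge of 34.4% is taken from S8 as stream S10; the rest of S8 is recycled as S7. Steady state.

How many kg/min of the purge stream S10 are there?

n-butane enters only via S2 and leaves only via the purge: 526×0.362 = 0.344×(n-butane in S8), and the separation unit passes all n-butane, so n-butane in S13 = n-butane in S8 = 553.52 kg/min.
isobutane in S13: m_A = 526×0.638 + (1−0.344)·(1−0.693)·m_A, so m_A = 335.59/0.7986 = 420.22 kg/min.
S8 = (1−0.693)×420.22 + 553.52 = 682.53 kg/min.
Purge S10 = 0.344×682.53 = 234.79 kg/min.

234.8 kg/min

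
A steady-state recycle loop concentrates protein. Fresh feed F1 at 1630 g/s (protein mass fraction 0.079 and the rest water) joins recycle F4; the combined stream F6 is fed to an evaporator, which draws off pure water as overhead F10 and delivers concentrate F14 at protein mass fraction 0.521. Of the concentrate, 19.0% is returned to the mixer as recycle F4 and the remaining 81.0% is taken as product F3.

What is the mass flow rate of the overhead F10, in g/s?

Overall protein balance (none leaves overhead): protein in fresh feed = protein in product, i.e. 1630×0.079 = (1−0.190)·F14·0.521.
F14 = 128.77/(0.521×0.810) = 305.13 g/s.
Recycle F4 = 0.190×305.13 = 57.976 g/s.
Combined feed F6 = 1630 + 57.976 = 1688 g/s.
Overhead F10 = F6 − F14 = 1688 − 305.13 = 1382.8 g/s.

1383 g/s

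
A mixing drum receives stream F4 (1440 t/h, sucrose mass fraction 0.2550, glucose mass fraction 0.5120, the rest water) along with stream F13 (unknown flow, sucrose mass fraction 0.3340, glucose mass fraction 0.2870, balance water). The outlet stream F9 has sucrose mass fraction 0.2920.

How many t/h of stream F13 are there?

1269 t/h

Let F13 be the unknown flow. Total out = 1440 + F13.
sucrose balance: 367.2 + 0.334·F13 = 0.292·(1440 + F13)
(0.334 − 0.292)·F13 = 0.292×1440 − 367.2 = 53.28
F13 = 53.28 / 0.042 = 1268.6 t/h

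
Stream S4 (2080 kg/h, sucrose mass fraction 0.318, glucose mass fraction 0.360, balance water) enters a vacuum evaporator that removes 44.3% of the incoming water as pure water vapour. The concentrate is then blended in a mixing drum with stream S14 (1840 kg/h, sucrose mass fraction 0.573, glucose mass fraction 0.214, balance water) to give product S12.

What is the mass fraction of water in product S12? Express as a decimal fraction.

Vapour removed = 0.443×0.322×2080 = 296.7 kg/h; concentrate = 1783.3 kg/h.
water reaching the mixer = 373.06 (from concentrate) + 1840×0.213 = 764.98 kg/h.
Product flow = 1783.3 + 1840 = 3623.3 kg/h; water fraction = 0.211.

0.211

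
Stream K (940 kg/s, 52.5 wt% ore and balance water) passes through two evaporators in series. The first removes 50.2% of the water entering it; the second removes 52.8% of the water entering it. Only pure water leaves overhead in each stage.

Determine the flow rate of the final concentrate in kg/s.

598.5 kg/s

water in feed = 940×0.475 = 446.5 kg/s.
After stage 1: water left = (1−0.502)×446.5 = 222.36; stream total = 715.86 kg/s.
After stage 2: water left = (1−0.528)×222.36 = 104.95; final concentrate = 598.45 kg/s.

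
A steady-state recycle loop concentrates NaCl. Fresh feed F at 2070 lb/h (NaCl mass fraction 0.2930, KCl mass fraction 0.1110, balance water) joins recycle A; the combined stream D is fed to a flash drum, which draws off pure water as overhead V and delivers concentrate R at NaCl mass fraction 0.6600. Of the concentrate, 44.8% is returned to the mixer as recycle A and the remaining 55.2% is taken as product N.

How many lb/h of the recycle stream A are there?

745.8 lb/h

Overall NaCl balance (none leaves overhead): NaCl in fresh feed = NaCl in product, i.e. 2070×0.293 = (1−0.448)·R·0.660.
R = 606.51/(0.660×0.552) = 1664.8 lb/h.
Recycle A = 0.448×1664.8 = 745.82 lb/h.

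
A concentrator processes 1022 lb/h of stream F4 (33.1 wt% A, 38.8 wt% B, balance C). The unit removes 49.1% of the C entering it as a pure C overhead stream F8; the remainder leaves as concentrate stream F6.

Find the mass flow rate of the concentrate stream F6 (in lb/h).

881 lb/h

C entering = 1022×0.281 = 287.18 lb/h; overhead removed = 0.491×287.18 = 141.01 lb/h.
Concentrate = 1022 − 141.01 = 880.99 lb/h.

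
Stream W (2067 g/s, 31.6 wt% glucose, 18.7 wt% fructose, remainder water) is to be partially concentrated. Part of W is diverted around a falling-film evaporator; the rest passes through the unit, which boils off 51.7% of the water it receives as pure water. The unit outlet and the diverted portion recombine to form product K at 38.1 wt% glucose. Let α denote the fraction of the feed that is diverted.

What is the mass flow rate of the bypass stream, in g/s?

All 2067×0.316 = 653.17 g/s of glucose reaches K, so K = 653.17/0.381 = 1714.4 g/s and vapour = 352.64 g/s.
The evaporator receives (1−α)·2067 of feed at 0.497 water and removes 0.517 of that water:
0.517×0.497×(1−α)×2067 = 352.64
(1−α) = 352.64/531.11 = 0.6640;  α = 0.3360.
Bypass flow = 0.3360×2067 = 694.6 g/s.

694.6 g/s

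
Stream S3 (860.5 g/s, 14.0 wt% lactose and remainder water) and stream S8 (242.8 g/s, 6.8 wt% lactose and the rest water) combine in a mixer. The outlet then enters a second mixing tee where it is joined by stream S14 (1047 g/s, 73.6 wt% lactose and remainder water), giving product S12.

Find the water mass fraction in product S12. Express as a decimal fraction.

Overall, product flow = 2150.3 g/s.
water in = 860.5×0.860 + 242.8×0.932 + 1047×0.264 = 1242.7 g/s.
water fraction in S12 = 0.5779.

0.5779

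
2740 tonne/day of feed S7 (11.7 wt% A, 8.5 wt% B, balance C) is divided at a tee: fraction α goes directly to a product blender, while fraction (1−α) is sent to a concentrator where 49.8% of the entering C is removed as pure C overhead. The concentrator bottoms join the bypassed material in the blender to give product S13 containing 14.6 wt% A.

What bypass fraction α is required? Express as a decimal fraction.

All 2740×0.117 = 320.58 tonne/day of A reaches S13, so S13 = 320.58/0.146 = 2195.8 tonne/day and vapour = 544.25 tonne/day.
The evaporator receives (1−α)·2740 of feed at 0.798 C and removes 0.498 of that C:
0.498×0.798×(1−α)×2740 = 544.25
(1−α) = 544.25/1088.9 = 0.4998;  α = 0.5002.

0.500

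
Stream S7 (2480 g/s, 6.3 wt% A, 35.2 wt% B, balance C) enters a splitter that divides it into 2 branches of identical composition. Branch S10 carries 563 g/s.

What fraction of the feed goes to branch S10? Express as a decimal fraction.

0.227

Fraction to S10 = 563/2480 = 0.2270.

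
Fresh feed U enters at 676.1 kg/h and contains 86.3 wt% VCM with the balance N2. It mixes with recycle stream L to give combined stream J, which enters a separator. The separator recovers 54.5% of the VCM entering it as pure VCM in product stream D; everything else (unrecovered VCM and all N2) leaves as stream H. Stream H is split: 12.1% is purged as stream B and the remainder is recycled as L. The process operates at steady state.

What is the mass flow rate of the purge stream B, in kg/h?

146.2 kg/h

N2 enters only via U and leaves only via the purge: 676.1×0.137 = 0.121×(N2 in H), and the separator passes all N2, so N2 in J = N2 in H = 765.5 kg/h.
VCM in J: m_A = 676.1×0.863 + (1−0.121)·(1−0.545)·m_A, so m_A = 583.47/0.6001 = 972.37 kg/h.
H = (1−0.545)×972.37 + 765.5 = 1207.9 kg/h.
Purge B = 0.121×1207.9 = 146.16 kg/h.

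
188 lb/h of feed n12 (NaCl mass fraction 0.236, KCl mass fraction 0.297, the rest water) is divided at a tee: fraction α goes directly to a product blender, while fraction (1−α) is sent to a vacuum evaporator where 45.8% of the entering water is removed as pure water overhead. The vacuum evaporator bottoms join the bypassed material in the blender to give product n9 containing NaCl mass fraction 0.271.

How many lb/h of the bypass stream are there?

74.48 lb/h

All 188×0.236 = 44.368 lb/h of NaCl reaches n9, so n9 = 44.368/0.271 = 163.72 lb/h and vapour = 24.28 lb/h.
The evaporator receives (1−α)·188 of feed at 0.467 water and removes 0.458 of that water:
0.458×0.467×(1−α)×188 = 24.28
(1−α) = 24.28/40.211 = 0.6038;  α = 0.3962.
Bypass flow = 0.3962×188 = 74.48 lb/h.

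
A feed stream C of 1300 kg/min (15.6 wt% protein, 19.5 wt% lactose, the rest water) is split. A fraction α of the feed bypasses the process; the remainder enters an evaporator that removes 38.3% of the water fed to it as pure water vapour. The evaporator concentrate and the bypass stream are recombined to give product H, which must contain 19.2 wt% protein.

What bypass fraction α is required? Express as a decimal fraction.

All 1300×0.156 = 202.8 kg/min of protein reaches H, so H = 202.8/0.192 = 1056.2 kg/min and vapour = 243.75 kg/min.
The evaporator receives (1−α)·1300 of feed at 0.649 water and removes 0.383 of that water:
0.383×0.649×(1−α)×1300 = 243.75
(1−α) = 243.75/323.14 = 0.7543;  α = 0.2457.

0.246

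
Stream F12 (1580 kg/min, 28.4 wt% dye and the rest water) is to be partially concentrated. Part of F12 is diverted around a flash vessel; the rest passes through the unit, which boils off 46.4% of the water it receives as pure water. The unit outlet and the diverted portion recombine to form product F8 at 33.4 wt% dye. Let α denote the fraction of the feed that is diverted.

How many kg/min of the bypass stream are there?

868 kg/min

All 1580×0.284 = 448.72 kg/min of dye reaches F8, so F8 = 448.72/0.334 = 1343.5 kg/min and vapour = 236.53 kg/min.
The evaporator receives (1−α)·1580 of feed at 0.716 water and removes 0.464 of that water:
0.464×0.716×(1−α)×1580 = 236.53
(1−α) = 236.53/524.91 = 0.4506;  α = 0.5494.
Bypass flow = 0.5494×1580 = 868.05 kg/min.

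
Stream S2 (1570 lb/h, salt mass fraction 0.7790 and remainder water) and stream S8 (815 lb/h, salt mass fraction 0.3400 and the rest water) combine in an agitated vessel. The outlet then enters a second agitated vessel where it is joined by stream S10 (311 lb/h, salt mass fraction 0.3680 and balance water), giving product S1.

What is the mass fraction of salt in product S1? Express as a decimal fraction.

0.5989

Overall, product flow = 2696 lb/h.
salt in = 1570×0.779 + 815×0.340 + 311×0.368 = 1614.6 lb/h.
salt fraction in S1 = 0.5989.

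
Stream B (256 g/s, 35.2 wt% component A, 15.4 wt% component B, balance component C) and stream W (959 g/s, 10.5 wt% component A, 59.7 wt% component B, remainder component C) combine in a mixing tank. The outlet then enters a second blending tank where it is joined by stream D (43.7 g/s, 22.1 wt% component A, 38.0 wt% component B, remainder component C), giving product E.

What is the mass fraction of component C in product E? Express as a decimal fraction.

0.3414

Overall, product flow = 1258.7 g/s.
component C in = 256×0.494 + 959×0.298 + 43.7×0.399 = 429.68 g/s.
component C fraction in E = 0.3414.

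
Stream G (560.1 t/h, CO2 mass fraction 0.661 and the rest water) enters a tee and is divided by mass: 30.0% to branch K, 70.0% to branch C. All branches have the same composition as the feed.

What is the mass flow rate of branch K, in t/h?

168 t/h

Branch K flow = 0.300×560.1 = 168.03 t/h.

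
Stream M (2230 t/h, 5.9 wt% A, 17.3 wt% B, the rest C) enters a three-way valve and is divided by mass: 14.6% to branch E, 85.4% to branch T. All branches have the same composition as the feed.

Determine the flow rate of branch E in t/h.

325.6 t/h

Branch E flow = 0.146×2230 = 325.58 t/h.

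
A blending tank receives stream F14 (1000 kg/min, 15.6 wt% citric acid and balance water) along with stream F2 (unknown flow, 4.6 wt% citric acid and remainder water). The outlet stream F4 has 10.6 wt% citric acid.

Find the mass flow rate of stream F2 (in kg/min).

833.3 kg/min

Let F2 be the unknown flow. Total out = 1000 + F2.
citric acid balance: 156 + 0.046·F2 = 0.106·(1000 + F2)
(0.046 − 0.106)·F2 = 0.106×1000 − 156 = -50
F2 = -50 / -0.060 = 833.33 kg/min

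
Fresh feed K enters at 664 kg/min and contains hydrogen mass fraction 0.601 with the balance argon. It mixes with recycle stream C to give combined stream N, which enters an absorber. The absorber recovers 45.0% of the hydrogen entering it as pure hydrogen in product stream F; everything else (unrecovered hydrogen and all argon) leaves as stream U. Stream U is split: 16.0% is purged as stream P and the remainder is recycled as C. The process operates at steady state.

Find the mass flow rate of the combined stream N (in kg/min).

2398 kg/min

argon enters only via K and leaves only via the purge: 664×0.399 = 0.160×(argon in U), and the absorber passes all argon, so argon in N = argon in U = 1655.9 kg/min.
hydrogen in N: m_A = 664×0.601 + (1−0.160)·(1−0.450)·m_A, so m_A = 399.06/0.5380 = 741.75 kg/min.
N = 741.75 + 1655.9 = 2397.6 kg/min.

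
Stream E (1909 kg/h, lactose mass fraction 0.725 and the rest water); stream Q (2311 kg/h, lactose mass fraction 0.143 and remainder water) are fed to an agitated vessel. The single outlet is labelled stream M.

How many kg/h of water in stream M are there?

2506 kg/h

water out = water in = 1909×0.275 + 2311×0.857 = 2505.5 kg/h.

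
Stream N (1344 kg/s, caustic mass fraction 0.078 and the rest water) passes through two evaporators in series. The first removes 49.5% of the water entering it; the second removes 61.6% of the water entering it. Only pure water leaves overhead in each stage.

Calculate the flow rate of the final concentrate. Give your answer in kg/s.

345.1 kg/s

water in feed = 1344×0.922 = 1239.2 kg/s.
After stage 1: water left = (1−0.495)×1239.2 = 625.78; stream total = 730.61 kg/s.
After stage 2: water left = (1−0.616)×625.78 = 240.3; final concentrate = 345.13 kg/s.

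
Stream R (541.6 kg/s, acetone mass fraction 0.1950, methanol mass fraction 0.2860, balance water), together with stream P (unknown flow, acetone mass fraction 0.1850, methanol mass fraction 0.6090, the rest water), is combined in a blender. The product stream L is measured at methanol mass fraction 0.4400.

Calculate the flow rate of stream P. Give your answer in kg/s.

493.5 kg/s

Let P be the unknown flow. Total out = 541.6 + P.
methanol balance: 154.9 + 0.609·P = 0.440·(541.6 + P)
(0.609 − 0.440)·P = 0.440×541.6 − 154.9 = 83.406
P = 83.406 / 0.169 = 493.53 kg/s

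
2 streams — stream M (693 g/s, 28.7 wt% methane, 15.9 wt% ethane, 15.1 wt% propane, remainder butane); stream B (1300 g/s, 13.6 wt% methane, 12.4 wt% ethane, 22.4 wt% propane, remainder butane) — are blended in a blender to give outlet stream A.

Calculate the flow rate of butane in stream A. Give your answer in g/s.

butane out = butane in = 693×0.403 + 1300×0.516 = 950.08 g/s.

950.1 g/s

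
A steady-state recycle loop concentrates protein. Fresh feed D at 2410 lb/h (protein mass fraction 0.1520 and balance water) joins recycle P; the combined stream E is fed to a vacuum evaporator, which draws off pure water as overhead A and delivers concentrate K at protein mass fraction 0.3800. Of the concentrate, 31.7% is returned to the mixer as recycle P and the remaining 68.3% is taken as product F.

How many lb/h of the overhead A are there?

1446 lb/h

Overall protein balance (none leaves overhead): protein in fresh feed = protein in product, i.e. 2410×0.152 = (1−0.317)·K·0.380.
K = 366.32/(0.380×0.683) = 1411.4 lb/h.
Recycle P = 0.317×1411.4 = 447.42 lb/h.
Combined feed E = 2410 + 447.42 = 2857.4 lb/h.
Overhead A = E − K = 2857.4 − 1411.4 = 1446 lb/h.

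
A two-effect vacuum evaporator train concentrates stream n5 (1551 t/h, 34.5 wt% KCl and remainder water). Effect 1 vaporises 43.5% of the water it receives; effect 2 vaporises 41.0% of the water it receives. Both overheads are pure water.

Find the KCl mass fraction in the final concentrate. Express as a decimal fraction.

0.612

water in feed = 1551×0.655 = 1015.9 t/h.
After stage 1: water left = (1−0.435)×1015.9 = 573.99; stream total = 1109.1 t/h.
After stage 2: water left = (1−0.410)×573.99 = 338.65; final concentrate = 873.75 t/h.
KCl fraction = 535.09/873.75 = 0.612.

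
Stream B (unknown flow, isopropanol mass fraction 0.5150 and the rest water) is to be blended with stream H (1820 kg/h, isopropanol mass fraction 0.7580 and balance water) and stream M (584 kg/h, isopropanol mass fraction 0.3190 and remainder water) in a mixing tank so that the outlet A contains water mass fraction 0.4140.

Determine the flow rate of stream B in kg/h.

2213 kg/h

Let B be the unknown flow. Total out = 2404 + B.
water balance: 838.14 + 0.485·B = 0.414·(2404 + B)
(0.485 − 0.414)·B = 0.414×2404 − 838.14 = 157.11
B = 157.11 / 0.071 = 2212.8 kg/h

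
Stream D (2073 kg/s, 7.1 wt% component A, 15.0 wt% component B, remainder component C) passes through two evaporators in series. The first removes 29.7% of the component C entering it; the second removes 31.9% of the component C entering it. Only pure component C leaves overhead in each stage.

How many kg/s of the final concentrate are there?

component C in feed = 2073×0.779 = 1614.9 kg/s.
After stage 1: component C left = (1−0.297)×1614.9 = 1135.3; stream total = 1593.4 kg/s.
After stage 2: component C left = (1−0.319)×1135.3 = 773.11; final concentrate = 1231.2 kg/s.

1231 kg/s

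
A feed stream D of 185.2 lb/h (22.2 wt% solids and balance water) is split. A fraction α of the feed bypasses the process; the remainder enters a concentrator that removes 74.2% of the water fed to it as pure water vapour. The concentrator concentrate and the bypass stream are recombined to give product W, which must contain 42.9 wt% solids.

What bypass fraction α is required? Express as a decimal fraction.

0.164

All 185.2×0.222 = 41.114 lb/h of solids reaches W, so W = 41.114/0.429 = 95.838 lb/h and vapour = 89.362 lb/h.
The evaporator receives (1−α)·185.2 of feed at 0.778 water and removes 0.742 of that water:
0.742×0.778×(1−α)×185.2 = 89.362
(1−α) = 89.362/106.91 = 0.8359;  α = 0.1641.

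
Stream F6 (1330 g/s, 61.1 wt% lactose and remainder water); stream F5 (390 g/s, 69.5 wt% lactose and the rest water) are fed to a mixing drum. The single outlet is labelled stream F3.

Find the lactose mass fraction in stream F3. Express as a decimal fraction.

0.630

Total flow out = 1330 + 390 = 1720 g/s.
lactose in = 1330×0.611 + 390×0.695 = 1083.7 g/s.
lactose mass fraction in F3 = 1083.7/1720 = 0.630.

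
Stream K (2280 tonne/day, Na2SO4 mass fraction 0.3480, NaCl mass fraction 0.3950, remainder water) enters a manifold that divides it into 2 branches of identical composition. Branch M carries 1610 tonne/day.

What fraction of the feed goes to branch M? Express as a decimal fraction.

Fraction to M = 1610/2280 = 0.7061.

0.706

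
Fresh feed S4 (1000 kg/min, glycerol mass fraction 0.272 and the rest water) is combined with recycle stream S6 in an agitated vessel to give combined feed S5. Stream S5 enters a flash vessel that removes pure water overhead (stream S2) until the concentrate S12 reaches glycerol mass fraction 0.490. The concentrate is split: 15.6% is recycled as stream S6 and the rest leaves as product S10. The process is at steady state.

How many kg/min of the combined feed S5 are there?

Overall glycerol balance (none leaves overhead): glycerol in fresh feed = glycerol in product, i.e. 1000×0.272 = (1−0.156)·S12·0.490.
S12 = 272/(0.490×0.844) = 657.7 kg/min.
Recycle S6 = 0.156×657.7 = 102.6 kg/min.
Combined feed S5 = 1000 + 102.6 = 1102.6 kg/min.

1103 kg/min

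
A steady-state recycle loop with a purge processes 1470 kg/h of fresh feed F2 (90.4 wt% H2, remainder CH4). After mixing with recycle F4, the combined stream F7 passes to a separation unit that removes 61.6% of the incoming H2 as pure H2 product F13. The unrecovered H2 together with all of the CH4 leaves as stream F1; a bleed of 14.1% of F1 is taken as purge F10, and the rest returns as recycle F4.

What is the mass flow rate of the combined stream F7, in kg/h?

CH4 enters only via F2 and leaves only via the purge: 1470×0.096 = 0.141×(CH4 in F1), and the separation unit passes all CH4, so CH4 in F7 = CH4 in F1 = 1000.9 kg/h.
H2 in F7: m_A = 1470×0.904 + (1−0.141)·(1−0.616)·m_A, so m_A = 1328.9/0.6701 = 1983 kg/h.
F7 = 1983 + 1000.9 = 2983.8 kg/h.

2984 kg/h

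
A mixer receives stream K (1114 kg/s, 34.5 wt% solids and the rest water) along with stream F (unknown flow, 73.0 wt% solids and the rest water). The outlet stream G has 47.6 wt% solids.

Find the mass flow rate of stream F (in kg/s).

574.5 kg/s

Let F be the unknown flow. Total out = 1114 + F.
solids balance: 384.33 + 0.730·F = 0.476·(1114 + F)
(0.730 − 0.476)·F = 0.476×1114 − 384.33 = 145.93
F = 145.93 / 0.254 = 574.54 kg/s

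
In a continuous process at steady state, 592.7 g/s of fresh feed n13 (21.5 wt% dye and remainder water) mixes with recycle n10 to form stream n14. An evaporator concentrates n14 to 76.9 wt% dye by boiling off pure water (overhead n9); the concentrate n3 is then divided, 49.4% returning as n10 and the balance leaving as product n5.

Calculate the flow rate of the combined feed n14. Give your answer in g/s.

754.5 g/s

Overall dye balance (none leaves overhead): dye in fresh feed = dye in product, i.e. 592.7×0.215 = (1−0.494)·n3·0.769.
n3 = 127.43/(0.769×0.506) = 327.49 g/s.
Recycle n10 = 0.494×327.49 = 161.78 g/s.
Combined feed n14 = 592.7 + 161.78 = 754.48 g/s.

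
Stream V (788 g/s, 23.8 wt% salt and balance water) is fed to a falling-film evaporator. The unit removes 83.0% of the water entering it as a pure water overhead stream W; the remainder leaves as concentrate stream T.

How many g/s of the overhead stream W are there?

water entering = 788×0.762 = 600.46 g/s; overhead removed = 0.830×600.46 = 498.38 g/s.

498.4 g/s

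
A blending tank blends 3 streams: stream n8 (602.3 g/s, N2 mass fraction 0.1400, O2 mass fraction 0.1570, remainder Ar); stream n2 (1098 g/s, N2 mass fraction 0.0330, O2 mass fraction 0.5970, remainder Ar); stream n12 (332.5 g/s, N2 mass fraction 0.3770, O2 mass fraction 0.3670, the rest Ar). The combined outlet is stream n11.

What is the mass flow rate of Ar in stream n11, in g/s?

Ar out = Ar in = 602.3×0.703 + 1098×0.370 + 332.5×0.256 = 914.8 g/s.

914.8 g/s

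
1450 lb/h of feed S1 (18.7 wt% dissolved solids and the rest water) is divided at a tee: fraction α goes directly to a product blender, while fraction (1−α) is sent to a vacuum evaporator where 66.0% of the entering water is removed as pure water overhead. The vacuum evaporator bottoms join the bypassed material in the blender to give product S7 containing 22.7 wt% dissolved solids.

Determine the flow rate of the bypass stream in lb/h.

973.8 lb/h

All 1450×0.187 = 271.15 lb/h of dissolved solids reaches S7, so S7 = 271.15/0.227 = 1194.5 lb/h and vapour = 255.51 lb/h.
The evaporator receives (1−α)·1450 of feed at 0.813 water and removes 0.660 of that water:
0.660×0.813×(1−α)×1450 = 255.51
(1−α) = 255.51/778.04 = 0.3284;  α = 0.6716.
Bypass flow = 0.6716×1450 = 973.82 lb/h.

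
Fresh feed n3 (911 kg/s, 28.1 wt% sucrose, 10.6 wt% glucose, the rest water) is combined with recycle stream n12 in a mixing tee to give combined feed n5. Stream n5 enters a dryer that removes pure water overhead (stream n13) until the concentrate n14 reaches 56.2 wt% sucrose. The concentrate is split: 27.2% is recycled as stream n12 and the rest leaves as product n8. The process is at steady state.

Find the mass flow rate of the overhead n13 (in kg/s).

Overall sucrose balance (none leaves overhead): sucrose in fresh feed = sucrose in product, i.e. 911×0.281 = (1−0.272)·n14·0.562.
n14 = 255.99/(0.562×0.728) = 625.69 kg/s.
Recycle n12 = 0.272×625.69 = 170.19 kg/s.
Combined feed n5 = 911 + 170.19 = 1081.2 kg/s.
Overhead n13 = n5 − n14 = 1081.2 − 625.69 = 455.5 kg/s.

455.5 kg/s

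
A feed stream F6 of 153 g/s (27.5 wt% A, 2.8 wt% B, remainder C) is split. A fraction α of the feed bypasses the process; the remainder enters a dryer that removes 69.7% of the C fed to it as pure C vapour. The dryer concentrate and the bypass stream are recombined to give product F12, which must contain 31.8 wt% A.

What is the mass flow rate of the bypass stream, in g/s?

110.4 g/s

All 153×0.275 = 42.075 g/s of A reaches F12, so F12 = 42.075/0.318 = 132.31 g/s and vapour = 20.689 g/s.
The evaporator receives (1−α)·153 of feed at 0.697 C and removes 0.697 of that C:
0.697×0.697×(1−α)×153 = 20.689
(1−α) = 20.689/74.329 = 0.2783;  α = 0.7217.
Bypass flow = 0.7217×153 = 110.41 g/s.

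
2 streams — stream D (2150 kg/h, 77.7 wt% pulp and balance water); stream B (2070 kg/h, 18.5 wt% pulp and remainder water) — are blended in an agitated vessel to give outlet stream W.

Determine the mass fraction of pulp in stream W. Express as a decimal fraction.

0.487

Total flow out = 2150 + 2070 = 4220 kg/h.
pulp in = 2150×0.777 + 2070×0.185 = 2053.5 kg/h.
pulp mass fraction in W = 2053.5/4220 = 0.487.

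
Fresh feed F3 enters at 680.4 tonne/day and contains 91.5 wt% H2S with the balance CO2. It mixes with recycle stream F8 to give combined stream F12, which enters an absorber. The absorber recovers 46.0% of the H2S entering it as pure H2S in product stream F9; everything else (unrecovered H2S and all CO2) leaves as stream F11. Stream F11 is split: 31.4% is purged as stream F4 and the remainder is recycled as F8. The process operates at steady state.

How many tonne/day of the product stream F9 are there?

454.9 tonne/day

H2S in F12: m_A = 680.4×0.915 + (1−0.314)·(1−0.460)·m_A, so m_A = 622.57/0.6296 = 988.89 tonne/day.
Product F9 = 0.460×988.89 = 454.89 tonne/day.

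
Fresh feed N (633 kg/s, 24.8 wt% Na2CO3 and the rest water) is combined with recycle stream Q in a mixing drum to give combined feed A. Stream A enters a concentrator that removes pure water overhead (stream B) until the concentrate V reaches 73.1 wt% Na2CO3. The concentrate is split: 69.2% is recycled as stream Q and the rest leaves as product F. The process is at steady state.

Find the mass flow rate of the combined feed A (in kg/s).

1115 kg/s

Overall Na2CO3 balance (none leaves overhead): Na2CO3 in fresh feed = Na2CO3 in product, i.e. 633×0.248 = (1−0.692)·V·0.731.
V = 156.98/(0.731×0.308) = 697.25 kg/s.
Recycle Q = 0.692×697.25 = 482.5 kg/s.
Combined feed A = 633 + 482.5 = 1115.5 kg/s.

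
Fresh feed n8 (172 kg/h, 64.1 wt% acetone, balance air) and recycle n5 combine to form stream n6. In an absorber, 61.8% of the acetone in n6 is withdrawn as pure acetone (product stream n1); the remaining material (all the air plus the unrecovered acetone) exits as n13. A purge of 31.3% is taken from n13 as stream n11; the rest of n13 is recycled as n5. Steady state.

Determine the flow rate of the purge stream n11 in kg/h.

79.62 kg/h

air enters only via n8 and leaves only via the purge: 172×0.359 = 0.313×(air in n13), and the absorber passes all air, so air in n6 = air in n13 = 197.28 kg/h.
acetone in n6: m_A = 172×0.641 + (1−0.313)·(1−0.618)·m_A, so m_A = 110.25/0.7376 = 149.48 kg/h.
n13 = (1−0.618)×149.48 + 197.28 = 254.38 kg/h.
Purge n11 = 0.313×254.38 = 79.621 kg/h.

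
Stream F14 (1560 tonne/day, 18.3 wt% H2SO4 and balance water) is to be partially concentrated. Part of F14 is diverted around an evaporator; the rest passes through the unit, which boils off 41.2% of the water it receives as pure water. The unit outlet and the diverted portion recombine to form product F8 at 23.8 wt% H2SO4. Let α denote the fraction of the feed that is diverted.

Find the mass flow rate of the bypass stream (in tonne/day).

All 1560×0.183 = 285.48 tonne/day of H2SO4 reaches F8, so F8 = 285.48/0.238 = 1199.5 tonne/day and vapour = 360.5 tonne/day.
The evaporator receives (1−α)·1560 of feed at 0.817 water and removes 0.412 of that water:
0.412×0.817×(1−α)×1560 = 360.5
(1−α) = 360.5/525.1 = 0.6865;  α = 0.3135.
Bypass flow = 0.3135×1560 = 489 tonne/day.

489 tonne/day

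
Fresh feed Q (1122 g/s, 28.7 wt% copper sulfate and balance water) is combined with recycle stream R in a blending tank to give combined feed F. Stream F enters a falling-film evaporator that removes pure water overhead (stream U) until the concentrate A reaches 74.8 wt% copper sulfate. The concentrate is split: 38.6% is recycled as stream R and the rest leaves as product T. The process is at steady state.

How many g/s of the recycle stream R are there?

Overall copper sulfate balance (none leaves overhead): copper sulfate in fresh feed = copper sulfate in product, i.e. 1122×0.287 = (1−0.386)·A·0.748.
A = 322.01/(0.748×0.614) = 701.14 g/s.
Recycle R = 0.386×701.14 = 270.64 g/s.

270.6 g/s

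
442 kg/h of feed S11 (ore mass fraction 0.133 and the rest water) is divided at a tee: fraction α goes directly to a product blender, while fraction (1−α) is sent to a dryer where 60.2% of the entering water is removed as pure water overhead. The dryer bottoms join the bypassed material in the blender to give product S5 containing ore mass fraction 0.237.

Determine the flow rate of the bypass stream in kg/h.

All 442×0.133 = 58.786 kg/h of ore reaches S5, so S5 = 58.786/0.237 = 248.04 kg/h and vapour = 193.96 kg/h.
The evaporator receives (1−α)·442 of feed at 0.867 water and removes 0.602 of that water:
0.602×0.867×(1−α)×442 = 193.96
(1−α) = 193.96/230.69 = 0.8408;  α = 0.1592.
Bypass flow = 0.1592×442 = 70.386 kg/h.

70.39 kg/h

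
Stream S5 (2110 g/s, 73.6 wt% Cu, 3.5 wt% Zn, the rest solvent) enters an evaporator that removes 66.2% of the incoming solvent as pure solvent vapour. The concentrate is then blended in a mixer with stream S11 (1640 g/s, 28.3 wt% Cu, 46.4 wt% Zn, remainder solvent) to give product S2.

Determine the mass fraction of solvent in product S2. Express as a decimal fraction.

0.1686

Vapour removed = 0.662×0.229×2110 = 319.87 g/s; concentrate = 1790.1 g/s.
solvent reaching the mixer = 163.32 (from concentrate) + 1640×0.253 = 578.24 g/s.
Product flow = 1790.1 + 1640 = 3430.1 g/s; solvent fraction = 0.1686.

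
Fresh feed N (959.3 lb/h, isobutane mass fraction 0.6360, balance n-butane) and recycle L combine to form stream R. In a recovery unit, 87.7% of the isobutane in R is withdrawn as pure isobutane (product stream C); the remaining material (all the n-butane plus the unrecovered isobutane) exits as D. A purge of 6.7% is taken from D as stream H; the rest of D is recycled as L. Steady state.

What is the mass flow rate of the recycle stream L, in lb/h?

4942 lb/h

n-butane enters only via N and leaves only via the purge: 959.3×0.364 = 0.067×(n-butane in D), and the recovery unit passes all n-butane, so n-butane in R = n-butane in D = 5211.7 lb/h.
isobutane in R: m_A = 959.3×0.636 + (1−0.067)·(1−0.877)·m_A, so m_A = 610.11/0.8852 = 689.21 lb/h.
D = (1−0.877)×689.21 + 5211.7 = 5296.5 lb/h.
Recycle L = (1−0.067)×5296.5 = 4941.6 lb/h.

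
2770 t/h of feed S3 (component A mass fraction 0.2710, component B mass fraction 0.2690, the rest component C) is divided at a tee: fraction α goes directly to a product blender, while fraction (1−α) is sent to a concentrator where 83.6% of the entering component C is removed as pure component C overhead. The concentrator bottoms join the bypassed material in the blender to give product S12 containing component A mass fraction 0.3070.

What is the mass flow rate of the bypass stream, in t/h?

All 2770×0.271 = 750.67 t/h of component A reaches S12, so S12 = 750.67/0.307 = 2445.2 t/h and vapour = 324.82 t/h.
The evaporator receives (1−α)·2770 of feed at 0.460 component C and removes 0.836 of that component C:
0.836×0.460×(1−α)×2770 = 324.82
(1−α) = 324.82/1065.2 = 0.3049;  α = 0.6951.
Bypass flow = 0.6951×2770 = 1925.3 t/h.

1925 t/h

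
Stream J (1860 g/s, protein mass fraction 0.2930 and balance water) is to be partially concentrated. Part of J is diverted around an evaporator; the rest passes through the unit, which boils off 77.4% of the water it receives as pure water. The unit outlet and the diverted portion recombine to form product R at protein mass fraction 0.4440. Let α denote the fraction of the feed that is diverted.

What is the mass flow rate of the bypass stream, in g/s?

All 1860×0.293 = 544.98 g/s of protein reaches R, so R = 544.98/0.444 = 1227.4 g/s and vapour = 632.57 g/s.
The evaporator receives (1−α)·1860 of feed at 0.707 water and removes 0.774 of that water:
0.774×0.707×(1−α)×1860 = 632.57
(1−α) = 632.57/1017.8 = 0.6215;  α = 0.3785.
Bypass flow = 0.3785×1860 = 704.03 g/s.

704 g/s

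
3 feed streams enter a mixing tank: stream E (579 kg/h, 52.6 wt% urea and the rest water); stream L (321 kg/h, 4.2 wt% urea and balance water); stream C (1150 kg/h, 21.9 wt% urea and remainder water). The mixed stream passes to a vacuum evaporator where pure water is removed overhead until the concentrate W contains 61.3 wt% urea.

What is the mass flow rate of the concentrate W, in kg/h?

929.7 kg/h

urea entering = 579×0.526 + 321×0.042 + 1150×0.219 = 569.89 kg/h.
All urea reports to W, so W = 569.89/0.613 = 929.67 kg/h.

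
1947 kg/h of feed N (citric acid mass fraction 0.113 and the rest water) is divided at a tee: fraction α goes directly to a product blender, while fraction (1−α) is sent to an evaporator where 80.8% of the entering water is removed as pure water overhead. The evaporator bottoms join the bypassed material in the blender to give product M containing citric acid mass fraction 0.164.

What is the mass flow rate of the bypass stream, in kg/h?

All 1947×0.113 = 220.01 kg/h of citric acid reaches M, so M = 220.01/0.164 = 1341.5 kg/h and vapour = 605.47 kg/h.
The evaporator receives (1−α)·1947 of feed at 0.887 water and removes 0.808 of that water:
0.808×0.887×(1−α)×1947 = 605.47
(1−α) = 605.47/1395.4 = 0.4339;  α = 0.5661.
Bypass flow = 0.5661×1947 = 1102.2 kg/h.

1102 kg/h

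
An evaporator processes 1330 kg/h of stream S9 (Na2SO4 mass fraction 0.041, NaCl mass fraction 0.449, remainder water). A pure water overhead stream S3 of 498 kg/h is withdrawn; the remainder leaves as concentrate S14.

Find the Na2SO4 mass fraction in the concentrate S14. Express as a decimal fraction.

0.066

Na2SO4 is not removed: 1330×0.041 = 54.53 kg/h of Na2SO4 enters S14.
Concentrate = 1330 − 498 = 832 kg/h.
Mass fraction = 54.53/832 = 0.066.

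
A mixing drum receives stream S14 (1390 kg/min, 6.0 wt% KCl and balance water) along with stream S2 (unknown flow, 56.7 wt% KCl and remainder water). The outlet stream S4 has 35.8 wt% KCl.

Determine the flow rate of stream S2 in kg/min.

1982 kg/min

Let S2 be the unknown flow. Total out = 1390 + S2.
KCl balance: 83.4 + 0.567·S2 = 0.358·(1390 + S2)
(0.567 − 0.358)·S2 = 0.358×1390 − 83.4 = 414.22
S2 = 414.22 / 0.209 = 1981.9 kg/min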